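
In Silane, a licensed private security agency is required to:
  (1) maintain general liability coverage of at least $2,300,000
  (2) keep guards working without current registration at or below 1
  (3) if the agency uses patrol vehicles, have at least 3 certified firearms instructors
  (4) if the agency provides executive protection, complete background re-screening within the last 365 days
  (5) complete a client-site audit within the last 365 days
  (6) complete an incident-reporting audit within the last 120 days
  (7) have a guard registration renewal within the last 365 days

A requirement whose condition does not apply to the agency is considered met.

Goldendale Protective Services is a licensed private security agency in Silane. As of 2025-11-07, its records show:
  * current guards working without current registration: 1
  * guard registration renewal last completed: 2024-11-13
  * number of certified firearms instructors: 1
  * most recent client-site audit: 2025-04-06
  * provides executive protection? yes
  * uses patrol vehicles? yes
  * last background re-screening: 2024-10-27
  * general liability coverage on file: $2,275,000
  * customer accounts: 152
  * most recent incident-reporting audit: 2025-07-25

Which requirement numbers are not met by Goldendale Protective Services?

1. general liability coverage $2,275,000 < $2,300,000 → not met
2. guards working without current registration 1 ≤ 1 → met
3. condition 'uses patrol vehicles' holds; certified firearms instructors 1 < 3 → not met
4. condition 'provides executive protection' holds; background re-screening 376 days ago vs limit 365 → not met
5. client-site audit 215 days ago vs limit 365 → met
6. incident-reporting audit 105 days ago vs limit 120 → met
7. guard registration renewal 359 days ago vs limit 365 → met
Not met: 1, 3, 4

1, 3, 4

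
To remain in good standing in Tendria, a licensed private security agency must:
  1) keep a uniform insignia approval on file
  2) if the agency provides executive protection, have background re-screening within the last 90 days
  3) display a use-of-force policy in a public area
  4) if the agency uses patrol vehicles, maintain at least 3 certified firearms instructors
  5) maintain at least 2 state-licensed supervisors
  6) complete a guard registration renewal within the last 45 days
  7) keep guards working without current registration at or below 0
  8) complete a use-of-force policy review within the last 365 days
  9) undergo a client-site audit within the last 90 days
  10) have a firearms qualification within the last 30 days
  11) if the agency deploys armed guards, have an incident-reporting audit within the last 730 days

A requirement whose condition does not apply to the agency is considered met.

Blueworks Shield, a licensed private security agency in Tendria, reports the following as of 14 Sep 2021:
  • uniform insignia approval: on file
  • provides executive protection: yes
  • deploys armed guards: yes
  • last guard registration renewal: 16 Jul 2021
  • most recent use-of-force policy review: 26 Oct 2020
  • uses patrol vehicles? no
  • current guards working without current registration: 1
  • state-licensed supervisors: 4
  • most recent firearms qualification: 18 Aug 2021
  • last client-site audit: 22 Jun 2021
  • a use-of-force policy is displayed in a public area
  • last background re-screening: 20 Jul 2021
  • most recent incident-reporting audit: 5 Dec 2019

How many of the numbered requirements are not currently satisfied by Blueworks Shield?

2

1. uniform insignia approval present → met
2. condition 'provides executive protection' holds; background re-screening 56 days ago vs limit 90 → met
3. use-of-force policy present → met
4. condition 'uses patrol vehicles' does not hold → requirement n/a → met
5. state-licensed supervisors 4 ≥ 2 → met
6. guard registration renewal 60 days ago vs limit 45 → not met
7. guards working without current registration 1 > 0 → not met
8. use-of-force policy review 323 days ago vs limit 365 → met
9. client-site audit 84 days ago vs limit 90 → met
10. firearms qualification 27 days ago vs limit 30 → met
11. condition 'deploys armed guards' holds; incident-reporting audit 649 days ago vs limit 730 → met
Not met: 2 of 11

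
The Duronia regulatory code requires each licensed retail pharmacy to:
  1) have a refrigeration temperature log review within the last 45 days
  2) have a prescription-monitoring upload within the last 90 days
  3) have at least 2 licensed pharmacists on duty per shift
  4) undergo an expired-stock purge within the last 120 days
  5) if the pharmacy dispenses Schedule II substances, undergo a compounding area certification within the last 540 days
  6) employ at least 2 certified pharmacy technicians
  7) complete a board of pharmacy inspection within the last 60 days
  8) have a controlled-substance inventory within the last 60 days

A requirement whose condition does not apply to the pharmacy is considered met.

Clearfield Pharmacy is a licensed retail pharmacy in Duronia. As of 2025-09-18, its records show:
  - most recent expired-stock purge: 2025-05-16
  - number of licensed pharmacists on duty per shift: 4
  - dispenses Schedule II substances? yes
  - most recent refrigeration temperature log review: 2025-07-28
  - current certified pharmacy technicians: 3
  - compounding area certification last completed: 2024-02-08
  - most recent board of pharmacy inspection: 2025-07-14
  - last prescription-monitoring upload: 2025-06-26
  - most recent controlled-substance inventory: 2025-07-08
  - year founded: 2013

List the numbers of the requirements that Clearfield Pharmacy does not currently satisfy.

1, 4, 5, 7, 8

1. refrigeration temperature log review 52 days ago vs limit 45 → not met
2. prescription-monitoring upload 84 days ago vs limit 90 → met
3. licensed pharmacists on duty per shift 4 ≥ 2 → met
4. expired-stock purge 125 days ago vs limit 120 → not met
5. condition 'dispenses Schedule II substances' holds; compounding area certification 588 days ago vs limit 540 → not met
6. certified pharmacy technicians 3 ≥ 2 → met
7. board of pharmacy inspection 66 days ago vs limit 60 → not met
8. controlled-substance inventory 72 days ago vs limit 60 → not met
Not met: 1, 4, 5, 7, 8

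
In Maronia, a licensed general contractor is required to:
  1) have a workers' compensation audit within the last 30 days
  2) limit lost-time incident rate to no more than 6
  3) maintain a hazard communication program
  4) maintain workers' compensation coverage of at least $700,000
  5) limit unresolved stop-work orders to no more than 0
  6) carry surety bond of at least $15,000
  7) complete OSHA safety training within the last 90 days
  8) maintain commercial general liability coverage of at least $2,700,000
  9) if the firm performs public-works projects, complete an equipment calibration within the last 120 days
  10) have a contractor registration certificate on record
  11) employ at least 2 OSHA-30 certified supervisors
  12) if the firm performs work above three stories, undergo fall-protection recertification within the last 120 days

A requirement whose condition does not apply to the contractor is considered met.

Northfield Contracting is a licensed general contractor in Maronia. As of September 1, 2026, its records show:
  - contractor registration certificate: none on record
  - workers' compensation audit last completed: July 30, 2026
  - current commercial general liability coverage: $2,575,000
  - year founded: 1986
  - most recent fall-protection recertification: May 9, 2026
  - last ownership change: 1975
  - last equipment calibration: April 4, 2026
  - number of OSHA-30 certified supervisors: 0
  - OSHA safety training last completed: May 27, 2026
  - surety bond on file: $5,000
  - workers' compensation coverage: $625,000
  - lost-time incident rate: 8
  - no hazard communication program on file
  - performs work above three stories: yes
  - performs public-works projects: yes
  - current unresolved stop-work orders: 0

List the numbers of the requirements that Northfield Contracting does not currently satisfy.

1. workers' compensation audit 33 days ago vs limit 30 → not met
2. lost-time incident rate 8 > 6 → not met
3. hazard communication program absent → not met
4. workers' compensation coverage $625,000 < $700,000 → not met
5. unresolved stop-work orders 0 ≤ 0 → met
6. surety bond $5,000 < $15,000 → not met
7. OSHA safety training 97 days ago vs limit 90 → not met
8. commercial general liability coverage $2,575,000 < $2,700,000 → not met
9. condition 'performs public-works projects' holds; equipment calibration 150 days ago vs limit 120 → not met
10. contractor registration certificate absent → not met
11. OSHA-30 certified supervisors 0 < 2 → not met
12. condition 'performs work above three stories' holds; fall-protection recertification 115 days ago vs limit 120 → met
Not met: 1, 2, 3, 4, 6, 7, 8, 9, 10, 11

1, 2, 3, 4, 6, 7, 8, 9, 10, 11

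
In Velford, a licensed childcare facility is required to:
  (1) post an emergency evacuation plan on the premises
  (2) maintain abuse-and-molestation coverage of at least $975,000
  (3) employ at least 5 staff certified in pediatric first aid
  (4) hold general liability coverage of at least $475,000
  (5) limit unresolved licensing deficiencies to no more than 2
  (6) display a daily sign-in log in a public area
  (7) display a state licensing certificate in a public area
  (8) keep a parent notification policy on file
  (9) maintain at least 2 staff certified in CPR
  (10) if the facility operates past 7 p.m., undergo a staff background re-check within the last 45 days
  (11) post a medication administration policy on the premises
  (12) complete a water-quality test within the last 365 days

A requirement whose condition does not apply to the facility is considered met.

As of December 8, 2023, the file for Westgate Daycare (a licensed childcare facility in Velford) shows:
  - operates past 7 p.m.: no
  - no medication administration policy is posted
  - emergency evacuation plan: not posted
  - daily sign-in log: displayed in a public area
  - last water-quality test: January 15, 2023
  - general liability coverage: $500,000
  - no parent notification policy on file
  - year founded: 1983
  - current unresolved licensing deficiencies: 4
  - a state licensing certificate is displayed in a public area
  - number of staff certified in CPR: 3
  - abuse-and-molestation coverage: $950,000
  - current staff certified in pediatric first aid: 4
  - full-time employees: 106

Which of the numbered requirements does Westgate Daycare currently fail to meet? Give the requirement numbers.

1. emergency evacuation plan absent → not met
2. abuse-and-molestation coverage $950,000 < $975,000 → not met
3. staff certified in pediatric first aid 4 < 5 → not met
4. general liability coverage $500,000 ≥ $475,000 → met
5. unresolved licensing deficiencies 4 > 2 → not met
6. daily sign-in log present → met
7. state licensing certificate present → met
8. parent notification policy absent → not met
9. staff certified in CPR 3 ≥ 2 → met
10. condition 'operates past 7 p.m.' does not hold → requirement n/a → met
11. medication administration policy absent → not met
12. water-quality test 327 days ago vs limit 365 → met
Not met: 1, 2, 3, 5, 8, 11

1, 2, 3, 5, 8, 11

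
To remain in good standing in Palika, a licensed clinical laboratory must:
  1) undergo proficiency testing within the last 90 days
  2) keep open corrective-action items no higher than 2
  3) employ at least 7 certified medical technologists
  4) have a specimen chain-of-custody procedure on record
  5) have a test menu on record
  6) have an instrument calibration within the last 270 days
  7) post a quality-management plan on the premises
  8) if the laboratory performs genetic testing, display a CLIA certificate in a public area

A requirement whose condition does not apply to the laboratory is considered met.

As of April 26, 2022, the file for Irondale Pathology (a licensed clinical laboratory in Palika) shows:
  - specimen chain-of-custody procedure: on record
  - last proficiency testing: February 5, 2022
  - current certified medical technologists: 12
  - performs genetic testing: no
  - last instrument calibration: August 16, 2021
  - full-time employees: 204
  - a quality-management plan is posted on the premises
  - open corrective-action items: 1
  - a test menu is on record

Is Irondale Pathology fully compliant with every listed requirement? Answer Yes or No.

1. proficiency testing 80 days ago vs limit 90 → met
2. open corrective-action items 1 ≤ 2 → met
3. certified medical technologists 12 ≥ 7 → met
4. specimen chain-of-custody procedure present → met
5. test menu present → met
6. instrument calibration 253 days ago vs limit 270 → met
7. quality-management plan present → met
8. condition 'performs genetic testing' does not hold → requirement n/a → met
All met.

Yes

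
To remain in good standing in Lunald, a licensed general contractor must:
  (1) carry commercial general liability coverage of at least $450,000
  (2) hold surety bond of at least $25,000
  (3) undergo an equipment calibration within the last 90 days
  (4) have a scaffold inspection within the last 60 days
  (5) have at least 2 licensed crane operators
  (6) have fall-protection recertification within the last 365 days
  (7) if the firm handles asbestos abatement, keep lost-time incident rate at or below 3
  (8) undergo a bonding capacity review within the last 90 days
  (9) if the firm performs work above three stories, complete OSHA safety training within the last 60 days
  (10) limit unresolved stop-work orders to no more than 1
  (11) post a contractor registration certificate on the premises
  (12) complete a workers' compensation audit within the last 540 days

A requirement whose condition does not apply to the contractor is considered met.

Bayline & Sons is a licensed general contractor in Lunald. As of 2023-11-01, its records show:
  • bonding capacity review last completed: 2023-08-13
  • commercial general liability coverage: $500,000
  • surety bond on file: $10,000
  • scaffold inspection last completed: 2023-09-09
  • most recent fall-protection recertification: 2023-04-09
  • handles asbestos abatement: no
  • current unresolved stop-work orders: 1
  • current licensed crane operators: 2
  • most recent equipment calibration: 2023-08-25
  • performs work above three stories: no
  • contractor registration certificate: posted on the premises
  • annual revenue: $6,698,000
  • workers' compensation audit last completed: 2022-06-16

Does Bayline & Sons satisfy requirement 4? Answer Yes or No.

4. scaffold inspection 53 days ago vs limit 60 → met

Yes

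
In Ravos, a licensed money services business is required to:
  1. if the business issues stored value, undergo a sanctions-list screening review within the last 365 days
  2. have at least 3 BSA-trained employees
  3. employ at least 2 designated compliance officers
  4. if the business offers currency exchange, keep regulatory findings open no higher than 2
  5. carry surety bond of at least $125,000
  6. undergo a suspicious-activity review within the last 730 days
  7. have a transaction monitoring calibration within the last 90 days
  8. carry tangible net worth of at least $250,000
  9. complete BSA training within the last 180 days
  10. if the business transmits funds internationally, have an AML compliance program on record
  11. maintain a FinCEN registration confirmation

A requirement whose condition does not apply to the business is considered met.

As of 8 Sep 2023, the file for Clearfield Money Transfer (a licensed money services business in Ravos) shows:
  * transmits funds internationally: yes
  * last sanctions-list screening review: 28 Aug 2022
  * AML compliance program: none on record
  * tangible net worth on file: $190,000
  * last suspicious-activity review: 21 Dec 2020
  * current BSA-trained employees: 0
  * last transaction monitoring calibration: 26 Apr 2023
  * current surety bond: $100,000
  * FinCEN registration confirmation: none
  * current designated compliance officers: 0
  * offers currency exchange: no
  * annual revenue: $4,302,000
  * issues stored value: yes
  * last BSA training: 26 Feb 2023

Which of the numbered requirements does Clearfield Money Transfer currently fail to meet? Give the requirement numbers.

1. condition 'issues stored value' holds; sanctions-list screening review 376 days ago vs limit 365 → not met
2. BSA-trained employees 0 < 3 → not met
3. designated compliance officers 0 < 2 → not met
4. condition 'offers currency exchange' does not hold → requirement n/a → met
5. surety bond $100,000 < $125,000 → not met
6. suspicious-activity review 991 days ago vs limit 730 → not met
7. transaction monitoring calibration 135 days ago vs limit 90 → not met
8. tangible net worth $190,000 < $250,000 → not met
9. BSA training 194 days ago vs limit 180 → not met
10. condition 'transmits funds internationally' holds; AML compliance program absent → not met
11. FinCEN registration confirmation absent → not met
Not met: 1, 2, 3, 5, 6, 7, 8, 9, 10, 11

1, 2, 3, 5, 6, 7, 8, 9, 10, 11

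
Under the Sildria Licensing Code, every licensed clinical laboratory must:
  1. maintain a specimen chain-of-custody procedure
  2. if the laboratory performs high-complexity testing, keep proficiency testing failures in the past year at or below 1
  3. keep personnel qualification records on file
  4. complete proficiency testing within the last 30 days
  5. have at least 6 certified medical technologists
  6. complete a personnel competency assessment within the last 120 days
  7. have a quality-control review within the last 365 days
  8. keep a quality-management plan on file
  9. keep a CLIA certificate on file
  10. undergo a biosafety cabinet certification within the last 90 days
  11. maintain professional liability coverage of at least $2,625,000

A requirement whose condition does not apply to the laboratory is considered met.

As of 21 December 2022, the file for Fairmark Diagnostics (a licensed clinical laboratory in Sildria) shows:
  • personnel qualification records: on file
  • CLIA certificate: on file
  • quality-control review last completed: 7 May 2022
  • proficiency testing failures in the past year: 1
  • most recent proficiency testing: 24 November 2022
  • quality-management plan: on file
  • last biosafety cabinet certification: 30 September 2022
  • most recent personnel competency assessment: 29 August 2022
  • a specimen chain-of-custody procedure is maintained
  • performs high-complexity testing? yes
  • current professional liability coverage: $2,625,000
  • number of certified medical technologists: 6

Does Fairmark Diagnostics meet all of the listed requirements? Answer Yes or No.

1. specimen chain-of-custody procedure present → met
2. condition 'performs high-complexity testing' holds; proficiency testing failures in the past year 1 ≤ 1 → met
3. personnel qualification records present → met
4. proficiency testing 27 days ago vs limit 30 → met
5. certified medical technologists 6 ≥ 6 → met
6. personnel competency assessment 114 days ago vs limit 120 → met
7. quality-control review 228 days ago vs limit 365 → met
8. quality-management plan present → met
9. CLIA certificate present → met
10. biosafety cabinet certification 82 days ago vs limit 90 → met
11. professional liability coverage $2,625,000 ≥ $2,625,000 → met
All met.

Yes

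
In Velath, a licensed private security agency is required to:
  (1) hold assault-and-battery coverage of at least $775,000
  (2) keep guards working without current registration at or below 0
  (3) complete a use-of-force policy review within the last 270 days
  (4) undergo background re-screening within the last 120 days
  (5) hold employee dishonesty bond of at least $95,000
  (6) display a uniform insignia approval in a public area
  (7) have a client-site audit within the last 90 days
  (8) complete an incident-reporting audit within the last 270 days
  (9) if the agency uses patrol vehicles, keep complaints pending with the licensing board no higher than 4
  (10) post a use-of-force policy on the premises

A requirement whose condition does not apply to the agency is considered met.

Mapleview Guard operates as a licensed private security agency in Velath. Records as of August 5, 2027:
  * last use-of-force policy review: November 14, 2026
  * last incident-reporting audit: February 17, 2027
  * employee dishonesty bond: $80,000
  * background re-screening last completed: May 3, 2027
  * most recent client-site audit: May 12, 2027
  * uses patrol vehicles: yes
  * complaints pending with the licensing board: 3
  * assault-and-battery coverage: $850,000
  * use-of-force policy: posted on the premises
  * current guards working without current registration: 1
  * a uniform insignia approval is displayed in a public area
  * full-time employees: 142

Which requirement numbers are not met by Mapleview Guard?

2, 5

1. assault-and-battery coverage $850,000 ≥ $775,000 → met
2. guards working without current registration 1 > 0 → not met
3. use-of-force policy review 264 days ago vs limit 270 → met
4. background re-screening 94 days ago vs limit 120 → met
5. employee dishonesty bond $80,000 < $95,000 → not met
6. uniform insignia approval present → met
7. client-site audit 85 days ago vs limit 90 → met
8. incident-reporting audit 169 days ago vs limit 270 → met
9. condition 'uses patrol vehicles' holds; complaints pending with the licensing board 3 ≤ 4 → met
10. use-of-force policy present → met
Not met: 2, 5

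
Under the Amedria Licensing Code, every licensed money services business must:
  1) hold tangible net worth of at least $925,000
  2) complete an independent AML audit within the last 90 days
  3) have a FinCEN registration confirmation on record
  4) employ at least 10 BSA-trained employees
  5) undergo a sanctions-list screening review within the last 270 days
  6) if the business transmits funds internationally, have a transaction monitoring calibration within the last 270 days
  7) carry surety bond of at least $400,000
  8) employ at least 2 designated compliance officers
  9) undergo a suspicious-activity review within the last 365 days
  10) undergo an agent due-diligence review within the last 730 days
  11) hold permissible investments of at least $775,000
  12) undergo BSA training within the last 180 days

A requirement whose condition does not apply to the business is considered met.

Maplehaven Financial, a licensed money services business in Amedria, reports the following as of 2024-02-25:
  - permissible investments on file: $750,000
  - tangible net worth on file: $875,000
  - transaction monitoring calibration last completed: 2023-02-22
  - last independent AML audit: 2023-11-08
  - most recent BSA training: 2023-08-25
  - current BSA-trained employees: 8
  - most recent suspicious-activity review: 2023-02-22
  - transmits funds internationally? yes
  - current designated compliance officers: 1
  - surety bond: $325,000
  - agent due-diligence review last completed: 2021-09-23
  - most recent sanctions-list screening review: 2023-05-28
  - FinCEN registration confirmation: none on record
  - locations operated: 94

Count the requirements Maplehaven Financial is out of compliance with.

1. tangible net worth $875,000 < $925,000 → not met
2. independent AML audit 109 days ago vs limit 90 → not met
3. FinCEN registration confirmation absent → not met
4. BSA-trained employees 8 < 10 → not met
5. sanctions-list screening review 273 days ago vs limit 270 → not met
6. condition 'transmits funds internationally' holds; transaction monitoring calibration 368 days ago vs limit 270 → not met
7. surety bond $325,000 < $400,000 → not met
8. designated compliance officers 1 < 2 → not met
9. suspicious-activity review 368 days ago vs limit 365 → not met
10. agent due-diligence review 885 days ago vs limit 730 → not met
11. permissible investments $750,000 < $775,000 → not met
12. BSA training 184 days ago vs limit 180 → not met
Not met: 12 of 12

12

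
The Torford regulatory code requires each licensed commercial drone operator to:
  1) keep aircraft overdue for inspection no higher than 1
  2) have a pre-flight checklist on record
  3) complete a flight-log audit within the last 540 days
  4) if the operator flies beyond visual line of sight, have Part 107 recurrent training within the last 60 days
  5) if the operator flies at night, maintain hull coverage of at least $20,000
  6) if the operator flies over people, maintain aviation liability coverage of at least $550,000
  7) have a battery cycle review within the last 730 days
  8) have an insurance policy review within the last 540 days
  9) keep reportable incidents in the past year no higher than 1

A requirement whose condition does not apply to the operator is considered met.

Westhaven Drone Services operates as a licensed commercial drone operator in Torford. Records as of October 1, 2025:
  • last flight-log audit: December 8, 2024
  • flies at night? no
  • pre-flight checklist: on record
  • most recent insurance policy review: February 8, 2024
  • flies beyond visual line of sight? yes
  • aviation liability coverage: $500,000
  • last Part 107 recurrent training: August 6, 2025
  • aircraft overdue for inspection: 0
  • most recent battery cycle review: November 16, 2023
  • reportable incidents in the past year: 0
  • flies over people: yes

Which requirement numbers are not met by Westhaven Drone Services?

6, 8

1. aircraft overdue for inspection 0 ≤ 1 → met
2. pre-flight checklist present → met
3. flight-log audit 297 days ago vs limit 540 → met
4. condition 'flies beyond visual line of sight' holds; Part 107 recurrent training 56 days ago vs limit 60 → met
5. condition 'flies at night' does not hold → requirement n/a → met
6. condition 'flies over people' holds; aviation liability coverage $500,000 < $550,000 → not met
7. battery cycle review 685 days ago vs limit 730 → met
8. insurance policy review 601 days ago vs limit 540 → not met
9. reportable incidents in the past year 0 ≤ 1 → met
Not met: 6, 8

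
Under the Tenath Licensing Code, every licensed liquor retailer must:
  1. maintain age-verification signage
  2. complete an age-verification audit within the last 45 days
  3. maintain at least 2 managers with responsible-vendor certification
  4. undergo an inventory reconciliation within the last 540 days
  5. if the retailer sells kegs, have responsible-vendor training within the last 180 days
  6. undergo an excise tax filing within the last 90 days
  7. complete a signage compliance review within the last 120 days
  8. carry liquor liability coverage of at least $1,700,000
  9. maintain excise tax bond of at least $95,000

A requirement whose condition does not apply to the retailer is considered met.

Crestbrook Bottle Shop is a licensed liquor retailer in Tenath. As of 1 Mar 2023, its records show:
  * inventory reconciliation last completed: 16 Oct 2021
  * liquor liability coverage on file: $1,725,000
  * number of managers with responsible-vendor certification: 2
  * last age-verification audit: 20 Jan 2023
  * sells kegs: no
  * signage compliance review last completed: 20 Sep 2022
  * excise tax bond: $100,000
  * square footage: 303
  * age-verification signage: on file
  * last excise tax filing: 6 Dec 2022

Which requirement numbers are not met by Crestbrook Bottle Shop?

7

1. age-verification signage present → met
2. age-verification audit 40 days ago vs limit 45 → met
3. managers with responsible-vendor certification 2 ≥ 2 → met
4. inventory reconciliation 501 days ago vs limit 540 → met
5. condition 'sells kegs' does not hold → requirement n/a → met
6. excise tax filing 85 days ago vs limit 90 → met
7. signage compliance review 162 days ago vs limit 120 → not met
8. liquor liability coverage $1,725,000 ≥ $1,700,000 → met
9. excise tax bond $100,000 ≥ $95,000 → met
Not met: 7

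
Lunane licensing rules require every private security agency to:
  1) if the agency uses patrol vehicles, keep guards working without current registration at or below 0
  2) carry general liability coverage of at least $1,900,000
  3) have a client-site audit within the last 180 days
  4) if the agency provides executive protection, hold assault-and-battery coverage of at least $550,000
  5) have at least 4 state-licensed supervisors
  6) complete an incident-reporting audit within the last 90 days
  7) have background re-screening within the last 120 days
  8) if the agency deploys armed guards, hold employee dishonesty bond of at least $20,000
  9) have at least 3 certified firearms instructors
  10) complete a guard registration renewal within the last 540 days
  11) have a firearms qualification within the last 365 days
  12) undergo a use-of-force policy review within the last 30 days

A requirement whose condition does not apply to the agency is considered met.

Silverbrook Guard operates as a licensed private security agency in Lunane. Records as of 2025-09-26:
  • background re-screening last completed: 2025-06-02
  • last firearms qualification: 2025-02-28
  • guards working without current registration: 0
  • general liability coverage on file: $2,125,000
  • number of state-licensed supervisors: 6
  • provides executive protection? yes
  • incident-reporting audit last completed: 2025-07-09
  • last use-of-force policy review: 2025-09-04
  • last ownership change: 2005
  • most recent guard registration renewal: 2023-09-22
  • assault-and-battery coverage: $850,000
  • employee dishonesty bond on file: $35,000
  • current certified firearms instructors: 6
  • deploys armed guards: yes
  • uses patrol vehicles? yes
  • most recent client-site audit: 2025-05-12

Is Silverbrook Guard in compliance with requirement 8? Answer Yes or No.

Yes

8. condition 'deploys armed guards' holds; employee dishonesty bond $35,000 ≥ $20,000 → met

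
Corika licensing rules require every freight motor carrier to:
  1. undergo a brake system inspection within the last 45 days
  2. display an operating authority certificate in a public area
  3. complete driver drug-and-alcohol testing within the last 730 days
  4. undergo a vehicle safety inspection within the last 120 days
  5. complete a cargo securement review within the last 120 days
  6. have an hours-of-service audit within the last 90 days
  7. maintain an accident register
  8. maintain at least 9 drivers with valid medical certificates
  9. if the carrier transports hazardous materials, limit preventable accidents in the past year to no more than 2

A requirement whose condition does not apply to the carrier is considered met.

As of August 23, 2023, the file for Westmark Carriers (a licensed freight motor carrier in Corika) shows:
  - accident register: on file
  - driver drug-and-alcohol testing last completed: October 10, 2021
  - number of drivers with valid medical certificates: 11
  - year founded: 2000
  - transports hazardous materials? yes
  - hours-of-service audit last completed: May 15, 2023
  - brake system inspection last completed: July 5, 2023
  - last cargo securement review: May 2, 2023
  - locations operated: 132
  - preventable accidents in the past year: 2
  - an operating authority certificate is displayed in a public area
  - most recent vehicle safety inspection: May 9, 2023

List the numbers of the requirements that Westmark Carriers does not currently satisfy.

1, 6

1. brake system inspection 49 days ago vs limit 45 → not met
2. operating authority certificate present → met
3. driver drug-and-alcohol testing 682 days ago vs limit 730 → met
4. vehicle safety inspection 106 days ago vs limit 120 → met
5. cargo securement review 113 days ago vs limit 120 → met
6. hours-of-service audit 100 days ago vs limit 90 → not met
7. accident register present → met
8. drivers with valid medical certificates 11 ≥ 9 → met
9. condition 'transports hazardous materials' holds; preventable accidents in the past year 2 ≤ 2 → met
Not met: 1, 6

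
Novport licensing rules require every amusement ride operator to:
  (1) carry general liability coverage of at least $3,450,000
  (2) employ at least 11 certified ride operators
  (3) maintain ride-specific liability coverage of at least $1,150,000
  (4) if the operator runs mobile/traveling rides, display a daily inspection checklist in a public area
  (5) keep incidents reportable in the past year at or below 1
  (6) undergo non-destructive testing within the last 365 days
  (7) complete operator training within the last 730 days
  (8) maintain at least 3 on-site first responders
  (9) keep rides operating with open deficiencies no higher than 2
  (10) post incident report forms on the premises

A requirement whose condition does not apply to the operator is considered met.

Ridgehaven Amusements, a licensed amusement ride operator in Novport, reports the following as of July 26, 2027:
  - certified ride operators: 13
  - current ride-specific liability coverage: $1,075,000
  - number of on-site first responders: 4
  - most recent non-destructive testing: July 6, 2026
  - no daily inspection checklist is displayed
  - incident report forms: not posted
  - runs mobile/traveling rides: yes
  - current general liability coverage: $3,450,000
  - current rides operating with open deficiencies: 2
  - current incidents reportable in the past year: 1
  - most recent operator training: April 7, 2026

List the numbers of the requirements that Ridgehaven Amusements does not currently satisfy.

1. general liability coverage $3,450,000 ≥ $3,450,000 → met
2. certified ride operators 13 ≥ 11 → met
3. ride-specific liability coverage $1,075,000 < $1,150,000 → not met
4. condition 'runs mobile/traveling rides' holds; daily inspection checklist absent → not met
5. incidents reportable in the past year 1 ≤ 1 → met
6. non-destructive testing 385 days ago vs limit 365 → not met
7. operator training 475 days ago vs limit 730 → met
8. on-site first responders 4 ≥ 3 → met
9. rides operating with open deficiencies 2 ≤ 2 → met
10. incident report forms absent → not met
Not met: 3, 4, 6, 10

3, 4, 6, 10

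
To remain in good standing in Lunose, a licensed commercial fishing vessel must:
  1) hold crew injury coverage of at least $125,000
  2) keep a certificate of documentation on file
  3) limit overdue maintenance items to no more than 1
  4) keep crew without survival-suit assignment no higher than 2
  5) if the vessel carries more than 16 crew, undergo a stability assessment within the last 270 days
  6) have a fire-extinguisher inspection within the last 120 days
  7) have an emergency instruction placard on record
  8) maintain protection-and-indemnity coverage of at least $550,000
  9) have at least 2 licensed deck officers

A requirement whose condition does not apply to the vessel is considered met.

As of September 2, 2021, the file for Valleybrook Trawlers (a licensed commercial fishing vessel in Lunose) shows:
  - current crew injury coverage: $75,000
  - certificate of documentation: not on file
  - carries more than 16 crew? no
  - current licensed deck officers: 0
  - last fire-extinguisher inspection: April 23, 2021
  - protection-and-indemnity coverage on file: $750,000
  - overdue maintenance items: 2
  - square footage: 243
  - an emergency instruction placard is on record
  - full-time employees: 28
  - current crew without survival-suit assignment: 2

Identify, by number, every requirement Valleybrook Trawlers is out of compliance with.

1. crew injury coverage $75,000 < $125,000 → not met
2. certificate of documentation absent → not met
3. overdue maintenance items 2 > 1 → not met
4. crew without survival-suit assignment 2 ≤ 2 → met
5. condition 'carries more than 16 crew' does not hold → requirement n/a → met
6. fire-extinguisher inspection 132 days ago vs limit 120 → not met
7. emergency instruction placard present → met
8. protection-and-indemnity coverage $750,000 ≥ $550,000 → met
9. licensed deck officers 0 < 2 → not met
Not met: 1, 2, 3, 6, 9

1, 2, 3, 6, 9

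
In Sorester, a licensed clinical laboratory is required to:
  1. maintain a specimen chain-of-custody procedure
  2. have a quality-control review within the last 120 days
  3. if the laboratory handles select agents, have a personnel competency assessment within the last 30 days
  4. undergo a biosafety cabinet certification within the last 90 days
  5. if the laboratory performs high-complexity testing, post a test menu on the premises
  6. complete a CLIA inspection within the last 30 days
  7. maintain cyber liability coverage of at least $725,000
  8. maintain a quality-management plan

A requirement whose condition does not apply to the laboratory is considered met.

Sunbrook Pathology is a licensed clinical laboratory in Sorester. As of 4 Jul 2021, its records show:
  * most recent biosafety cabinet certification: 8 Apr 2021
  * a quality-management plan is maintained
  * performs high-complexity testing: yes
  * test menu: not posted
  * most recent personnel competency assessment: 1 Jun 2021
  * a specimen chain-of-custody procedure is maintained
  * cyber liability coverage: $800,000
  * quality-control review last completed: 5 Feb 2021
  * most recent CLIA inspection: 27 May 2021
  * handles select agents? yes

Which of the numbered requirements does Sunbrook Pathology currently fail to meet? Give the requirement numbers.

2, 3, 5, 6

1. specimen chain-of-custody procedure present → met
2. quality-control review 149 days ago vs limit 120 → not met
3. condition 'handles select agents' holds; personnel competency assessment 33 days ago vs limit 30 → not met
4. biosafety cabinet certification 87 days ago vs limit 90 → met
5. condition 'performs high-complexity testing' holds; test menu absent → not met
6. CLIA inspection 38 days ago vs limit 30 → not met
7. cyber liability coverage $800,000 ≥ $725,000 → met
8. quality-management plan present → met
Not met: 2, 3, 5, 6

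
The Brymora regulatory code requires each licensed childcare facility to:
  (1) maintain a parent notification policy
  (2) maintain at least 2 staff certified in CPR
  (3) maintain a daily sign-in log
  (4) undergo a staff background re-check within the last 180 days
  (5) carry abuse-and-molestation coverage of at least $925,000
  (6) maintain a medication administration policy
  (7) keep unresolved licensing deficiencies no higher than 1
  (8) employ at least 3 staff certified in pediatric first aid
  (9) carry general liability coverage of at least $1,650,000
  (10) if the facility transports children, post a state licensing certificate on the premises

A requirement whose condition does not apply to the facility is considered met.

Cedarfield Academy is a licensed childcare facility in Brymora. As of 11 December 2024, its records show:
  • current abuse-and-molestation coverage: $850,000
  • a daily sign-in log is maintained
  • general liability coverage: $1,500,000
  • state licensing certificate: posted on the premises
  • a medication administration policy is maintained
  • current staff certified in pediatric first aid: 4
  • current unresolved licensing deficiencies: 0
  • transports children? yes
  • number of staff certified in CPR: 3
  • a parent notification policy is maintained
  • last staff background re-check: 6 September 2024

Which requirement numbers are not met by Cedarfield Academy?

5, 9

1. parent notification policy present → met
2. staff certified in CPR 3 ≥ 2 → met
3. daily sign-in log present → met
4. staff background re-check 96 days ago vs limit 180 → met
5. abuse-and-molestation coverage $850,000 < $925,000 → not met
6. medication administration policy present → met
7. unresolved licensing deficiencies 0 ≤ 1 → met
8. staff certified in pediatric first aid 4 ≥ 3 → met
9. general liability coverage $1,500,000 < $1,650,000 → not met
10. condition 'transports children' holds; state licensing certificate present → met
Not met: 5, 9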